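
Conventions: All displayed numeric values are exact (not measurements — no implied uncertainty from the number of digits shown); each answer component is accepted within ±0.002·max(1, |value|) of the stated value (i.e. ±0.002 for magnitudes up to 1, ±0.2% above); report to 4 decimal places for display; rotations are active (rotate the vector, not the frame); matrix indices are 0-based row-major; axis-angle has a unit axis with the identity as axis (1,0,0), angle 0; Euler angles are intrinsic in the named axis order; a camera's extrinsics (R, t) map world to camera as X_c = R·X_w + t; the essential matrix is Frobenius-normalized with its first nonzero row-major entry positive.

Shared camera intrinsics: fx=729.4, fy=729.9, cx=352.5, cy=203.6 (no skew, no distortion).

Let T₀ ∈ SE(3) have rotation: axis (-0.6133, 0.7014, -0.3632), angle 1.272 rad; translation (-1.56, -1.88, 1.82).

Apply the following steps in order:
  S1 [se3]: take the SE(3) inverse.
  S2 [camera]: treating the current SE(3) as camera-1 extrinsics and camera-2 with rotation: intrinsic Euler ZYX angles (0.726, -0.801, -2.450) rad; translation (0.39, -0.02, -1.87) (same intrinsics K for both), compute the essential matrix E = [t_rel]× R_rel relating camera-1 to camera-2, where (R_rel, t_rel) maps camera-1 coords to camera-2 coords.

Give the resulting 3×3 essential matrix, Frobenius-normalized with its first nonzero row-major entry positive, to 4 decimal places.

matrix = [0.2267 -0.4109 0.3828; 0.4974 -0.2657 -0.3573; 0.0595 0.1575 -0.3991]

after S1 (invert_se3): R=[0.5598 -0.6506 -0.5131; 0.0436 0.6415 -0.7659; 0.8275 0.4064 0.3874], t=(0.5840, 2.6679, 1.3497)
after S2 (essential): [0.2267 -0.4109 0.3828; 0.4974 -0.2657 -0.3573; 0.0595 0.1575 -0.3991]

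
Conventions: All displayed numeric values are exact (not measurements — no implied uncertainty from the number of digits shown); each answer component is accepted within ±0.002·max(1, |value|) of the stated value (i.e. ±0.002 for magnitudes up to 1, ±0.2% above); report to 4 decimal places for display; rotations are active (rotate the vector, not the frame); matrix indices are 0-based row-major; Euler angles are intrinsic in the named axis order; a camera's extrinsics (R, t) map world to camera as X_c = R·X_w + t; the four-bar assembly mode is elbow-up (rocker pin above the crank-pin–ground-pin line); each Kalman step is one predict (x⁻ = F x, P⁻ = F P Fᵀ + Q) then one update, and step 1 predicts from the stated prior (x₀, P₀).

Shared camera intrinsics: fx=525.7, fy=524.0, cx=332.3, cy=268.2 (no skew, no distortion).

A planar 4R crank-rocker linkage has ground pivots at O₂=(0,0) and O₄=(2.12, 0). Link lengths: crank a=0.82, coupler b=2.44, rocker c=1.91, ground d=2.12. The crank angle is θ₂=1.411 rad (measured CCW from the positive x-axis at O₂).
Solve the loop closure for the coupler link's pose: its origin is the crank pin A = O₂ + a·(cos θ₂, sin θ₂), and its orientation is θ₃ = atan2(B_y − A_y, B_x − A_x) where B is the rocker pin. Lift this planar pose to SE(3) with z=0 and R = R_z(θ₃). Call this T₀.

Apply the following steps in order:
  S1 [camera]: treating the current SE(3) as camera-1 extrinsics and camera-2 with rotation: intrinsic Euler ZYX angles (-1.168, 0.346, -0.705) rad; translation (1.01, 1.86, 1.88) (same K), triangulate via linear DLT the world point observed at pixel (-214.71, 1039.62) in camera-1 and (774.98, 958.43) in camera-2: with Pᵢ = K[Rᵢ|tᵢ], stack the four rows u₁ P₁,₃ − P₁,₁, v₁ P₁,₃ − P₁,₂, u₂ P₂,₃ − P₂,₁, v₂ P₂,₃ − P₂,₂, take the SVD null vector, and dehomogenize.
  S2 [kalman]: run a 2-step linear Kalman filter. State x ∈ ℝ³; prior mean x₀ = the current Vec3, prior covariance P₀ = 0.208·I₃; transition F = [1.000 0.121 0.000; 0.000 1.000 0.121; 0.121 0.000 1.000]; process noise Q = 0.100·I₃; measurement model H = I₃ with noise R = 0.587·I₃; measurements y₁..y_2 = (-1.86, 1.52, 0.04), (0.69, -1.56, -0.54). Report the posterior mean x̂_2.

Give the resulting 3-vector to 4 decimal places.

result = (-0.4552, 0.2558, 0.0332)

source (fourbar_fk): coupler pose = R=[0.8945 -0.4470 0.0000; 0.4470 0.8945 0.0000; 0.0000 0.0000 1.0000], t=(0.1305, 0.8096, 0.0000)
after S1 (triangulate): (-0.7105, 0.8494, 0.8503)
after S2 (kf_track): (-0.4552, 0.2558, 0.0332)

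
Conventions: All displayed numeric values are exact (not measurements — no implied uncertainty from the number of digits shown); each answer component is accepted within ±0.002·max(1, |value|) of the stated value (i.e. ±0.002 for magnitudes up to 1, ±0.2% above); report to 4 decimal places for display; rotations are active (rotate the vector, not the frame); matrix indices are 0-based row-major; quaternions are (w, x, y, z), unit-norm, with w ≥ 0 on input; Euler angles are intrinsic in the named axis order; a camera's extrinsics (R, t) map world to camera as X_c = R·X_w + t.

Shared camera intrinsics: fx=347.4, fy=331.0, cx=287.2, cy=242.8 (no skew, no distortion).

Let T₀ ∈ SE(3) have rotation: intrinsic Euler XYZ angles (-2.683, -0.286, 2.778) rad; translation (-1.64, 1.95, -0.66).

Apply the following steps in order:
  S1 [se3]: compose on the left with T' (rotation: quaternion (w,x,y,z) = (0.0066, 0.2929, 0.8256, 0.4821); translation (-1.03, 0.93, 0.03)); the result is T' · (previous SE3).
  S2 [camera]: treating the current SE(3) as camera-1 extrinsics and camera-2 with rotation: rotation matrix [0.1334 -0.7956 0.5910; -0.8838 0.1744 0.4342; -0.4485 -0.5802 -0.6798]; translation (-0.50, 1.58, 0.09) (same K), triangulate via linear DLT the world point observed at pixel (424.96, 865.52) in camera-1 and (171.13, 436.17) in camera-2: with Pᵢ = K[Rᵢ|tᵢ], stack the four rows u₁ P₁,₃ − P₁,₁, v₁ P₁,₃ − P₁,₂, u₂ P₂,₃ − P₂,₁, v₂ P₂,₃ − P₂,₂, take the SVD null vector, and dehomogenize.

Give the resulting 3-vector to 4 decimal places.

after S1 (compose_se3): R=[0.5580 0.8092 0.1841; -0.5352 0.5204 -0.6654; -0.6343 0.2728 0.7234], t=(1.0656, 0.3122, 1.4978)
after S2 (triangulate): (0.0630, -0.9244, -1.2193)

result = (0.0630, -0.9244, -1.2193)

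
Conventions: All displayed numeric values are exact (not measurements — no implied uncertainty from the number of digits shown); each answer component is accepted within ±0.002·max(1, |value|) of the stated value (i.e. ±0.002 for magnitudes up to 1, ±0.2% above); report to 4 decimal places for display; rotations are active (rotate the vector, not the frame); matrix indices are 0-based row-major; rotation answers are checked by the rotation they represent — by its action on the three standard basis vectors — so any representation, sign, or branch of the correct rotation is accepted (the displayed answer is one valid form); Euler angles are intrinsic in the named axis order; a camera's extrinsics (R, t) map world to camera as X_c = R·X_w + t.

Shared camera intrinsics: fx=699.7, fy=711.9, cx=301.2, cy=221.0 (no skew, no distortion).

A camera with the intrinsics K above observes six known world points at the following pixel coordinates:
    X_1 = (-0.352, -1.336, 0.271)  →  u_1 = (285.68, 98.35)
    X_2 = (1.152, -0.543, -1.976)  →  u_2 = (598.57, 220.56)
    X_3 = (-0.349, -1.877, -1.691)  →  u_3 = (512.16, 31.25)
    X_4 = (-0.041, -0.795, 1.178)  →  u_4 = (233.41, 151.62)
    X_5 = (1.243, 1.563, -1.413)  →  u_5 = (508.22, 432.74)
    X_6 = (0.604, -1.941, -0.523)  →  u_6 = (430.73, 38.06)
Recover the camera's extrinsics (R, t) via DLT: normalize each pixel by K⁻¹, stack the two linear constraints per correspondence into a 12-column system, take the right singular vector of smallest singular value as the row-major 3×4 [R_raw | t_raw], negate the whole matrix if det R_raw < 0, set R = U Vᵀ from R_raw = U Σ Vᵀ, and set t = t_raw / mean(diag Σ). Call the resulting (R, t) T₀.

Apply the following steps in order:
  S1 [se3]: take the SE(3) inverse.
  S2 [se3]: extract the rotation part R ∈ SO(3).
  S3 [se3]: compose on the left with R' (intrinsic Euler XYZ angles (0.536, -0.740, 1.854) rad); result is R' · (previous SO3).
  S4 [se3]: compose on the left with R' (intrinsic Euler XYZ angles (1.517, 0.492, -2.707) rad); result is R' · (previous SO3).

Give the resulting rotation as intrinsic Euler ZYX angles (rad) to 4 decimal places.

rotation (euler_zyx) = (2.3543, 1.3868, 2.4472)

source (pnp_recover): camera pose = R=[0.6415 -0.0749 -0.7634; -0.0783 0.9836 -0.1623; 0.7631 0.1639 0.6251], t=(0.1999, 0.3000, 6.2991)
after S1 (invert_se3): R=[0.6415 -0.0783 0.7631; -0.0749 0.9836 0.1639; -0.7634 -0.1623 0.6251], t=(-4.9117, -1.3123, -3.7366)
after S2 (rot_of_se3): [0.6415 -0.0783 0.7631; -0.0749 0.9836 0.1639; -0.7634 -0.1623 0.6251]
after S3 (compose_so3): [0.4355 -0.5719 -0.6952; 0.8725 0.0780 0.4824; -0.2217 -0.8166 0.5329]
after S4 (compose_so3): [-0.1291 0.1003 0.9865; 0.1296 0.9880 -0.0835; -0.9831 0.1171 -0.1406]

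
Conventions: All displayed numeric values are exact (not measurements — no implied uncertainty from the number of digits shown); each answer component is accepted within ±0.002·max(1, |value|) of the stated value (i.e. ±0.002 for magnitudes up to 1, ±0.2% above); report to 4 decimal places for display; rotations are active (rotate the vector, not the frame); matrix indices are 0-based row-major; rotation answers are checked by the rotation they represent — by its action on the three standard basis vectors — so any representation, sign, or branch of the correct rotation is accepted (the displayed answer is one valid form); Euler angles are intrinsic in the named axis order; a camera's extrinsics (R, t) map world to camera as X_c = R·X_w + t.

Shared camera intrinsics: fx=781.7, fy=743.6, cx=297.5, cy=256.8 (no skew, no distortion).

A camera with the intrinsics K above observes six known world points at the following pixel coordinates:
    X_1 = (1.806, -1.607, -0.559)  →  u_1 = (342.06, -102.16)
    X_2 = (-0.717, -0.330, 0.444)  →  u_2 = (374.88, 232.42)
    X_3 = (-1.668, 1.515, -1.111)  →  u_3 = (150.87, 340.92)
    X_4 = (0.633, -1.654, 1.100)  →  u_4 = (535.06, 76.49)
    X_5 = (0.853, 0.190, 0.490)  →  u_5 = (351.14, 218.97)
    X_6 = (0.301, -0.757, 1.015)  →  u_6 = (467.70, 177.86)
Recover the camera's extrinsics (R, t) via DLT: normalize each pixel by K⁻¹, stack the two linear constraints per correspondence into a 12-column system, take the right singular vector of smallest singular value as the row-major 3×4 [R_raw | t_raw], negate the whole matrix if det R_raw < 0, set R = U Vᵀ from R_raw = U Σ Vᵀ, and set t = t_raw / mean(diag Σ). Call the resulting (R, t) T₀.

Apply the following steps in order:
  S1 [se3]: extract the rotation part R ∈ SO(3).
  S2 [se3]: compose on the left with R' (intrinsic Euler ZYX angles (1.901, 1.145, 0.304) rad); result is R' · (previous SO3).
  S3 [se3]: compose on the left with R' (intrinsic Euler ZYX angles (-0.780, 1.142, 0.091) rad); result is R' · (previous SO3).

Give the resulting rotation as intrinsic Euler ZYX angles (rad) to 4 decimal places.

source (pnp_recover): camera pose = R=[-0.0695 -0.4982 0.8643; -0.3188 0.8320 0.4539; -0.9453 -0.2440 -0.2167], t=(0.1100, -0.3900, 6.4900)
after S1 (rot_of_se3): [-0.0695 -0.4982 0.8643; -0.3188 0.8320 0.4539; -0.9453 -0.2440 -0.2167]
after S2 (compose_so3): [0.3239 -0.7582 -0.5659; -0.8795 -0.4617 0.1152; -0.3486 0.4604 -0.8164]
after S3 (compose_so3): [-0.7741 -0.3076 -0.5533; -0.4217 -0.4014 0.8131; -0.4722 0.8627 0.1810]

rotation (euler_zyx) = (-2.6428, 0.4917, 1.3640)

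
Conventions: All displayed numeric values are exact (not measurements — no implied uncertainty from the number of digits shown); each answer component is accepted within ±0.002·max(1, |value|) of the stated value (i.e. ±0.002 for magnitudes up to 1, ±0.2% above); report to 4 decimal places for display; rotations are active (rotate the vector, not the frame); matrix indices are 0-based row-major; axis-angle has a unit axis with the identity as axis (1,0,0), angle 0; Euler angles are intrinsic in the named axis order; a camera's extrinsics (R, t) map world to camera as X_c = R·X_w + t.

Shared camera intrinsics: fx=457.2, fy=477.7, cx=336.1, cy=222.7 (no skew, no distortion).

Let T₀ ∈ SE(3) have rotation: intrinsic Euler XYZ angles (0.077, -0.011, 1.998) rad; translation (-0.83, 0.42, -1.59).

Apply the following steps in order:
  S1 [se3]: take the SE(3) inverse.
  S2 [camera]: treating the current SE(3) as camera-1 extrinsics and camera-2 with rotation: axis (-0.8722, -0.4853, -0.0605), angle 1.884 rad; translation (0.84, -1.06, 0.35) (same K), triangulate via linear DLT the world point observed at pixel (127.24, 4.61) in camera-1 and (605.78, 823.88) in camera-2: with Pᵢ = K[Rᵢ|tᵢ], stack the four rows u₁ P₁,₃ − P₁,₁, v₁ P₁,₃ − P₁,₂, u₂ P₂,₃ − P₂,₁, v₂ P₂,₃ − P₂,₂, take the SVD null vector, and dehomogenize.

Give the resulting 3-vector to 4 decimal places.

result = (1.2678, -0.6518, 1.8942)

after S1 (invert_se3): R=[-0.4143 0.9078 0.0655; -0.9101 -0.4123 -0.0419; -0.0110 -0.0769 0.9970], t=(-0.6210, -0.6487, 1.6084)
after S2 (triangulate): (1.2678, -0.6518, 1.8942)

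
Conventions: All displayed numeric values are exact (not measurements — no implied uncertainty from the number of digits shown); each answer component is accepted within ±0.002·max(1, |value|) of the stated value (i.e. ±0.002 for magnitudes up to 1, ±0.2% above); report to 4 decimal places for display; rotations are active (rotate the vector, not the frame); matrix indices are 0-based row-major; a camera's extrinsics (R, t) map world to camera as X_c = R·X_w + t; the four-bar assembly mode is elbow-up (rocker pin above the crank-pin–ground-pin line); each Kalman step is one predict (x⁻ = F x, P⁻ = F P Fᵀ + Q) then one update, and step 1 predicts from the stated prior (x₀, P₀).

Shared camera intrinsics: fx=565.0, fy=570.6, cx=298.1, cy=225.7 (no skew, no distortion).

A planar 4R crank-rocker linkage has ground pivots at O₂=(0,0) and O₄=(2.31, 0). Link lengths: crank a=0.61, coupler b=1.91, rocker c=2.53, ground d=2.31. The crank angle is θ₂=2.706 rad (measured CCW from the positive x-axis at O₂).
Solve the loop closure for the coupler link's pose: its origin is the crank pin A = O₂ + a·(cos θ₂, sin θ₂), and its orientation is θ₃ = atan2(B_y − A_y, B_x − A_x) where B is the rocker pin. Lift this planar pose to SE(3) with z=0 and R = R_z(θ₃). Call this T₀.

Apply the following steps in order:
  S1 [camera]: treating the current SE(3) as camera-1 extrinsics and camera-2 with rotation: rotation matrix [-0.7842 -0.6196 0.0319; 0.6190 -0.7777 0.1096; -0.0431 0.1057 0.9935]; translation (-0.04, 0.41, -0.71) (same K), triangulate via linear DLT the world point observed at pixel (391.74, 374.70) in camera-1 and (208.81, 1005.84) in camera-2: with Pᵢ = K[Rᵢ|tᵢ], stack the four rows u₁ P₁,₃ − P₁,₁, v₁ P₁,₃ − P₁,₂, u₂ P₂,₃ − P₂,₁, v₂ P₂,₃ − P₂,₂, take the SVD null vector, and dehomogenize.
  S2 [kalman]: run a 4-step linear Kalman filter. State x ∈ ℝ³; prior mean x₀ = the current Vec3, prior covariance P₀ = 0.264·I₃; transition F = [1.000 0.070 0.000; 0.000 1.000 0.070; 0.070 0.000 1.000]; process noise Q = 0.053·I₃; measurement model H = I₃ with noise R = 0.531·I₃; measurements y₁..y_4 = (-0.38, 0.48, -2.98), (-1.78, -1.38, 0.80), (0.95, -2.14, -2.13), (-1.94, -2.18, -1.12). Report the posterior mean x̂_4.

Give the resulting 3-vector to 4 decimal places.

result = (-0.7414, -1.4455, -0.7148)

source (fourbar_fk): coupler pose = R=[0.5773 -0.8166 0.0000; 0.8166 0.5773 0.0000; 0.0000 0.0000 1.0000], t=(-0.5530, 0.2574, 0.0000)
after S1 (triangulate): (0.6979, -0.5708, 1.9062)
after S2 (kf_track): (-0.7414, -1.4455, -0.7148)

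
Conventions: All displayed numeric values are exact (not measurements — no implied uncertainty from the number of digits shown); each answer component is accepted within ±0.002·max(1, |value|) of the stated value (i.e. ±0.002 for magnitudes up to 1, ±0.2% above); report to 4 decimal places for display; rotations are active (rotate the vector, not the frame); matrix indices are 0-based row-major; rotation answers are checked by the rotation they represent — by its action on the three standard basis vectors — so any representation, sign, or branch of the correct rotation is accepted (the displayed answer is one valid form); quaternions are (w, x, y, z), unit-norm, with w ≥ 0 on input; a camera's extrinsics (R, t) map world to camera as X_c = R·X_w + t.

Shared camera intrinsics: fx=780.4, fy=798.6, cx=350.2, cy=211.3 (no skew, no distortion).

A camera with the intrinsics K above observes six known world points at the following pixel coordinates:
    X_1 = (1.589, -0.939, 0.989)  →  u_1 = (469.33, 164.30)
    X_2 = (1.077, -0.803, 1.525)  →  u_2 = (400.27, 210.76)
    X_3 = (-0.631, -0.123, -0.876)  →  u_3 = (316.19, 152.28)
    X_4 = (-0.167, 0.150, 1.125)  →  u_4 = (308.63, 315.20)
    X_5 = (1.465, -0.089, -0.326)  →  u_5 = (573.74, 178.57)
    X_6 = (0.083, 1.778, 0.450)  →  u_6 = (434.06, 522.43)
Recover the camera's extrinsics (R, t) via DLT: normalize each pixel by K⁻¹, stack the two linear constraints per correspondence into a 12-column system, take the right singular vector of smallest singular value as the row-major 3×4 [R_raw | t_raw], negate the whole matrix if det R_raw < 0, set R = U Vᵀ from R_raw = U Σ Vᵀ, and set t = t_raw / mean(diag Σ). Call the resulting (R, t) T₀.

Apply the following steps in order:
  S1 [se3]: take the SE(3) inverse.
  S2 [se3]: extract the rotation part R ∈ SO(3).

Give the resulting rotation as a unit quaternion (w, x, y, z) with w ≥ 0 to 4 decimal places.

rotation (quat) = (0.9549, 0.2155, 0.1841, 0.0884)

source (pnp_recover): camera pose = R=[0.9166 0.2481 -0.3136; -0.0894 0.8915 0.4441; 0.3898 -0.3790 0.8393], t=(0.1500, 0.1300, 5.1604)
after S1 (invert_se3): R=[0.9166 -0.0894 0.3898; 0.2481 0.8915 -0.3790; -0.3136 0.4441 0.8393], t=(-2.1372, 1.8027, -4.3418)
after S2 (rot_of_se3): [0.9166 -0.0894 0.3898; 0.2481 0.8915 -0.3790; -0.3136 0.4441 0.8393]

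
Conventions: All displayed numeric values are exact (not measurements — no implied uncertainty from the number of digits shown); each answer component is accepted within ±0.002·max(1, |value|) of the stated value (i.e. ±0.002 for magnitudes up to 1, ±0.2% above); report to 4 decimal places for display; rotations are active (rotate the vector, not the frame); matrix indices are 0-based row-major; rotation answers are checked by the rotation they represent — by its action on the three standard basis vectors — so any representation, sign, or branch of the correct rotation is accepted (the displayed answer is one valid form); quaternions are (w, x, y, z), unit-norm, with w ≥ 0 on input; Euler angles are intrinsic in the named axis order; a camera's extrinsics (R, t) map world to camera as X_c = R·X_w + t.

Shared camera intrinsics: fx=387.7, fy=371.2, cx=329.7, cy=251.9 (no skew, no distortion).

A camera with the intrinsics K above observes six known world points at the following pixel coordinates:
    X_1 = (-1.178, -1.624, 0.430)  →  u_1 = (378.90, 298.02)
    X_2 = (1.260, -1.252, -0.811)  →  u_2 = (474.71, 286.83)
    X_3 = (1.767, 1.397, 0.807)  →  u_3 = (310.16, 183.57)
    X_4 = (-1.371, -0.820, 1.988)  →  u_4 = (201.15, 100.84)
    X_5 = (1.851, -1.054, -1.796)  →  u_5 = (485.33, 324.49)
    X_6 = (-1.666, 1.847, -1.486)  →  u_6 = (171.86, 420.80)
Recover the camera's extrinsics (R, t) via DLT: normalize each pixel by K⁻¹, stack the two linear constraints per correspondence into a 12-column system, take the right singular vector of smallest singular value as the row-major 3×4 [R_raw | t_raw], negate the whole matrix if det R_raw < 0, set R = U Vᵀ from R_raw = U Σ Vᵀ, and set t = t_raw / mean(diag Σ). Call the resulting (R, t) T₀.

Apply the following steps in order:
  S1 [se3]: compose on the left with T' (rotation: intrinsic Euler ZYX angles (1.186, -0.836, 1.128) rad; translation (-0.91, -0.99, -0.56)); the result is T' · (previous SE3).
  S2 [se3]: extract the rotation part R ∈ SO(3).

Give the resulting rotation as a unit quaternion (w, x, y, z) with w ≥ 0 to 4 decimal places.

source (pnp_recover): camera pose = R=[0.5913 -0.7581 -0.2750; -0.4089 0.0122 -0.9125; 0.6952 0.6520 -0.3028], t=(-0.0900, 0.2500, 4.5800)
after S1 (compose_se3): R=[0.9133 0.2695 0.3054; 0.1151 -0.8900 0.4413; 0.3907 -0.3678 -0.8438], t=(2.1943, -4.0640, 0.8403)
after S2 (rot_of_se3): [0.9133 0.2695 0.3054; 0.1151 -0.8900 0.4413; 0.3907 -0.3678 -0.8438]

rotation (quat) = (0.2118, -0.9549, -0.1007, -0.1822)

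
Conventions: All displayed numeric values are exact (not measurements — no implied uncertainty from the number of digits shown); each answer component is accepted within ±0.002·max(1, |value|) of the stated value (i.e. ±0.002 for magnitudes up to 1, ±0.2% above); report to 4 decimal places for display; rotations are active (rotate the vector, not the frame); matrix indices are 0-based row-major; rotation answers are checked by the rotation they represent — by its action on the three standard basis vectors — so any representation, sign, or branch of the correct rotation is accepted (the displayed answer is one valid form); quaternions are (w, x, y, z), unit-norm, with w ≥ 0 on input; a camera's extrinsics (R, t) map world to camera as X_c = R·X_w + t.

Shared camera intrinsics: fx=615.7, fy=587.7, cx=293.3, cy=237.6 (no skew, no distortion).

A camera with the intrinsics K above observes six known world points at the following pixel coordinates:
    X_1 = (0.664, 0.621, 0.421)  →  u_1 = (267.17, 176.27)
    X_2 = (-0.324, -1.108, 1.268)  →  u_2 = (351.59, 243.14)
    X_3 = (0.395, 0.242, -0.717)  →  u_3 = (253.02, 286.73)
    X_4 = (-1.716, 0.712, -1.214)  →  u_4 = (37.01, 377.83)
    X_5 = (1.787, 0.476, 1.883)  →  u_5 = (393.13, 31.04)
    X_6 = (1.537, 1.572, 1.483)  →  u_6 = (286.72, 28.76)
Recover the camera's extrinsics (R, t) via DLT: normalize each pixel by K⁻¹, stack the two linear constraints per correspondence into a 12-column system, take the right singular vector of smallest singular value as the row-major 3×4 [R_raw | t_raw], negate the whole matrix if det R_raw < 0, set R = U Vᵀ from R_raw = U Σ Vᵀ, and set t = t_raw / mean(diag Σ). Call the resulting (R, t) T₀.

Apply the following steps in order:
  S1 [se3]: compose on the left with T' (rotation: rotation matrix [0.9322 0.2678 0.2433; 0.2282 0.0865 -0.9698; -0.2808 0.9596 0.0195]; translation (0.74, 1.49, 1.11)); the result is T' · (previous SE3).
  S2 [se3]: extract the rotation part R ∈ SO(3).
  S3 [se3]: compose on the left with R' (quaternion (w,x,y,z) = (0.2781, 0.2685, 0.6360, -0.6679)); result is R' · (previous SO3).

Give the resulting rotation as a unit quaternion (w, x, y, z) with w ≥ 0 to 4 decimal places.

source (pnp_recover): camera pose = R=[0.7083 -0.6768 0.2006; -0.3286 -0.5676 -0.7549; 0.6248 0.4687 -0.6244], t=(-0.3900, 0.2600, 5.5802)
after S1 (compose_se3): R=[0.7243 -0.6690 -0.1670; -0.4727 -0.6581 0.5860; -0.5020 -0.3455 -0.7929], t=(1.8036, -3.9879, 1.5779)
after S2 (rot_of_se3): [0.7243 -0.6690 -0.1670; -0.4727 -0.6581 0.5860; -0.5020 -0.3455 -0.7929]
after S3 (compose_so3): [-0.8424 0.0015 0.5389; 0.4969 0.3891 0.7757; -0.2085 0.9212 -0.3285]

rotation (quat) = (0.2336, 0.1558, 0.8000, 0.5303)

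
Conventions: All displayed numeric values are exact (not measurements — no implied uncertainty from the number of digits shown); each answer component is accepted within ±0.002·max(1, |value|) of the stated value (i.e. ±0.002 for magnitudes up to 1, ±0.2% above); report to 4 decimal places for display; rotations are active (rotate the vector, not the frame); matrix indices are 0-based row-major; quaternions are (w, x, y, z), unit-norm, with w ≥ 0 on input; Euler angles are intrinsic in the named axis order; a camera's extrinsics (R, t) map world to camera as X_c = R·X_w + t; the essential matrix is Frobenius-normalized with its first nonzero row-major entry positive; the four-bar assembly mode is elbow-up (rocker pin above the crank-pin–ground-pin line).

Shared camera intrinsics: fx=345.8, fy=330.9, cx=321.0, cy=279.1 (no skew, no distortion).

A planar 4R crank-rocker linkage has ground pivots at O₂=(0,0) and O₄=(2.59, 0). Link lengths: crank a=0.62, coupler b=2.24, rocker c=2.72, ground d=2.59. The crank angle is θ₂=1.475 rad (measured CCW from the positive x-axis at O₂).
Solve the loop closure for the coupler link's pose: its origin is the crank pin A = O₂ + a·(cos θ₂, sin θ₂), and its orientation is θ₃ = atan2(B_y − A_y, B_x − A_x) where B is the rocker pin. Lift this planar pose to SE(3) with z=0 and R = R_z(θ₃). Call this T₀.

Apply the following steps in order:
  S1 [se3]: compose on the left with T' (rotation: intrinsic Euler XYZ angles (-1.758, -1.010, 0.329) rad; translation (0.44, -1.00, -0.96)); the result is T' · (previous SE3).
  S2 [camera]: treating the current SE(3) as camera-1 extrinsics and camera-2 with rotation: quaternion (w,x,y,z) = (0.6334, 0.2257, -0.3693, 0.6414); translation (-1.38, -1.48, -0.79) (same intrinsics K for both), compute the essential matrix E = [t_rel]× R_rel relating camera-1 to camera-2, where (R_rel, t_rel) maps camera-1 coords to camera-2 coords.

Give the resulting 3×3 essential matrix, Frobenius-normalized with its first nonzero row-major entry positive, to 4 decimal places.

matrix = [0.3869 -0.4583 0.3681; -0.1833 -0.1492 -0.1170; 0.3670 0.5100 0.2012]

source (fourbar_fk): coupler pose = R=[0.5861 -0.8103 0.0000; 0.8103 0.5861 0.0000; 0.0000 0.0000 1.0000], t=(0.0593, 0.6172, 0.0000)
after S1 (compose_se3): R=[0.1558 -0.5085 -0.8468; 0.0657 -0.8501 0.5226; -0.9856 -0.1370 -0.0990], t=(0.3638, -1.2315, -1.5301)
after S2 (essential): [0.3869 -0.4583 0.3681; -0.1833 -0.1492 -0.1170; 0.3670 0.5100 0.2012]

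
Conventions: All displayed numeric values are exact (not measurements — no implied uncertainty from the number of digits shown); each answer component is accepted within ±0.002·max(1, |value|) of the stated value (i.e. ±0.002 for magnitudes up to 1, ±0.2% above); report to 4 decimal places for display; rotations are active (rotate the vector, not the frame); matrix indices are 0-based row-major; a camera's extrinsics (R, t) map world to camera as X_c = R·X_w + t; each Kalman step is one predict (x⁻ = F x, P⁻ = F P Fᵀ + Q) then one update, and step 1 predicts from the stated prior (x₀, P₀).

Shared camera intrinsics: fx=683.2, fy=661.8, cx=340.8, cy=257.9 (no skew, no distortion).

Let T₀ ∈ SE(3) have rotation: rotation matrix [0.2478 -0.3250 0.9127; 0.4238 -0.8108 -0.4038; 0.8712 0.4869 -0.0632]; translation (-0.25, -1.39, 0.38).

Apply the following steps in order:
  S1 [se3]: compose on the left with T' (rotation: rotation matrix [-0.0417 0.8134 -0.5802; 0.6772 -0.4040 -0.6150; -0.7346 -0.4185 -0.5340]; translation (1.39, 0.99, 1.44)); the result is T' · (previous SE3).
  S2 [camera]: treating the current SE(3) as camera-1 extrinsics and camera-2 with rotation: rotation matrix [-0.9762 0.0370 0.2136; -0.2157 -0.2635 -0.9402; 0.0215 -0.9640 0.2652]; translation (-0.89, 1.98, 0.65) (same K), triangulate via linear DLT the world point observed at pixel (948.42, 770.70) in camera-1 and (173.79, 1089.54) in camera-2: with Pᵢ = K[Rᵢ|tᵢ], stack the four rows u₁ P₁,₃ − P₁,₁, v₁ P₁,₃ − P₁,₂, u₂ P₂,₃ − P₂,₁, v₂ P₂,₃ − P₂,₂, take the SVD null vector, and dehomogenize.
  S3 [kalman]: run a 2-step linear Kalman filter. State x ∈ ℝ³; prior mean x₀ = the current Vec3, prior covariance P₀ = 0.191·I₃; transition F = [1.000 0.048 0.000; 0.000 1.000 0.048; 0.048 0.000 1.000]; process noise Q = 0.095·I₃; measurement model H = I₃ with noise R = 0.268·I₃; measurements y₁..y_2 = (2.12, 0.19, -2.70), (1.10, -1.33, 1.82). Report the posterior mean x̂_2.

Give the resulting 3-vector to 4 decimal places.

result = (0.9571, -1.0051, 0.0734)

after S1 (compose_se3): R=[-0.1711 -0.9284 -0.3298; -0.5392 -0.1920 0.8200; -0.8246 0.3181 -0.4677], t=(0.0493, 1.1485, 2.0025)
after S2 (triangulate): (-0.4796, -1.6691, -0.2375)
after S3 (kf_track): (0.9571, -1.0051, 0.0734)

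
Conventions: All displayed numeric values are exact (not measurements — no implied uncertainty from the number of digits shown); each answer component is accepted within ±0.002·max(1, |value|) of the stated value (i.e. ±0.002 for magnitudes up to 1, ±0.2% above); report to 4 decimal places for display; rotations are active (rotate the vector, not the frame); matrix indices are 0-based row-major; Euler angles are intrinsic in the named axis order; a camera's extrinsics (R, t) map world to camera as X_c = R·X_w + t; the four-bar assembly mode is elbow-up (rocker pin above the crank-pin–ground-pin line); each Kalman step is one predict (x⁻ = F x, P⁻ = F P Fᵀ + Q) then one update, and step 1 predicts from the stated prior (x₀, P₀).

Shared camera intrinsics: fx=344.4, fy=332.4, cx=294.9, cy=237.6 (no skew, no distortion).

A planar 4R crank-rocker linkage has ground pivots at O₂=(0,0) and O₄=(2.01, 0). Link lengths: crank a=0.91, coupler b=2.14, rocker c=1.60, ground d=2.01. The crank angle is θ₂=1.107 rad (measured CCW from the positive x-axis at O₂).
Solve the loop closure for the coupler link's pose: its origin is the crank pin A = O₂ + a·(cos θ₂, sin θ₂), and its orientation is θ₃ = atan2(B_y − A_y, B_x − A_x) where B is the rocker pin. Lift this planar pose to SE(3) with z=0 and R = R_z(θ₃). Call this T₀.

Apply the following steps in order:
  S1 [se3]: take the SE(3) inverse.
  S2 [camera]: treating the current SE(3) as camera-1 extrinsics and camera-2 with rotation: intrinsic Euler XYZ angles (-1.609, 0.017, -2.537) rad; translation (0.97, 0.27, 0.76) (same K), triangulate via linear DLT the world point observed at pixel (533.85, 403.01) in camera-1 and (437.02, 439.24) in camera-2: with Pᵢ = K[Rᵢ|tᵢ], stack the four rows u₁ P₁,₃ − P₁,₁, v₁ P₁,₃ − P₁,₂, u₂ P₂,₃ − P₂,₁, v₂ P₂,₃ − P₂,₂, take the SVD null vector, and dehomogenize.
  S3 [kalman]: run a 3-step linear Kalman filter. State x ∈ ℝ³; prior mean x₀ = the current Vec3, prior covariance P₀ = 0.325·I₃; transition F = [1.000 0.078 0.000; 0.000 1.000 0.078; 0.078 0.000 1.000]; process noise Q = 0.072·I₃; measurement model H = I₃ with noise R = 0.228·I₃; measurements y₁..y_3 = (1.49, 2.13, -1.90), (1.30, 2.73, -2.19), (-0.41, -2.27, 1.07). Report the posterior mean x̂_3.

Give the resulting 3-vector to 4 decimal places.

result = (0.6461, 0.2023, -0.3217)

source (fourbar_fk): coupler pose = R=[0.9394 -0.3427 0.0000; 0.3427 0.9394 0.0000; 0.0000 0.0000 1.0000], t=(0.4071, 0.8139, 0.0000)
after S1 (invert_se3): R=[0.9394 0.3427 0.0000; -0.3427 0.9394 0.0000; 0.0000 0.0000 1.0000], t=(-0.6613, -0.6251, 0.0000)
after S2 (triangulate): (1.0386, 1.7393, 1.3122)
after S3 (kf_track): (0.6461, 0.2023, -0.3217)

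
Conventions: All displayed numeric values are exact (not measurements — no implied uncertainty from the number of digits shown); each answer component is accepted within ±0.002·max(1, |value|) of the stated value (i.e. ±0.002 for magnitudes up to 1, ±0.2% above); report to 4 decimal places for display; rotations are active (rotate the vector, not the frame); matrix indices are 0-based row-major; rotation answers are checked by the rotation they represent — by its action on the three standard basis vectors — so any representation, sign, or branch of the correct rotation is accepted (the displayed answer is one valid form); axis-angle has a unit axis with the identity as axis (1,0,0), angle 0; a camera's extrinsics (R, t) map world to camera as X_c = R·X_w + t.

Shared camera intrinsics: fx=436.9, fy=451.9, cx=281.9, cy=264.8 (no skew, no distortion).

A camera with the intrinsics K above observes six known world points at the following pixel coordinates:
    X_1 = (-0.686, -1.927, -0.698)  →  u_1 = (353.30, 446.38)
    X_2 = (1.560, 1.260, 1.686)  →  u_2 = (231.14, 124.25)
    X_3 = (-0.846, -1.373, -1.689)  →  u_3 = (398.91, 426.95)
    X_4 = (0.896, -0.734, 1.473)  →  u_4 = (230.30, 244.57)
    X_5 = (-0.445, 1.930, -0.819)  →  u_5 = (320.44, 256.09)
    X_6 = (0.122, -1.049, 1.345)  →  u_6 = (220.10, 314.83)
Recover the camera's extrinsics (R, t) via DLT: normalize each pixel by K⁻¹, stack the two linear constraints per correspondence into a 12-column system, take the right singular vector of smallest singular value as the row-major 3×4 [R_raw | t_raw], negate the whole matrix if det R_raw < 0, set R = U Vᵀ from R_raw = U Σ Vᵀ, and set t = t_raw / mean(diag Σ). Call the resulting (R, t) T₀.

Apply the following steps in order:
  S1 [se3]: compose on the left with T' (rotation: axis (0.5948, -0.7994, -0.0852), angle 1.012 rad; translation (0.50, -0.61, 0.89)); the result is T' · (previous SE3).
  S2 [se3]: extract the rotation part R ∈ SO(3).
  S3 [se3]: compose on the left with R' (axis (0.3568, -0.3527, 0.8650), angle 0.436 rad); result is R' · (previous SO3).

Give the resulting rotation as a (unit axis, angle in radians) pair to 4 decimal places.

rotation (axis_angle) = ((-0.9807, 0.0803, 0.1783), 2.9650)

source (pnp_recover): camera pose = R=[0.3770 -0.0922 -0.9216; -0.7697 -0.5846 -0.2564; -0.5152 0.8060 -0.2914], t=(0.3500, 0.4100, 6.5799)
after S1 (compose_se3): R=[0.7403 -0.5414 -0.3985; -0.5073 -0.8389 0.1972; -0.4411 0.0562 -0.8957], t=(-3.9348, -3.4809, 4.8494)
after S2 (rot_of_se3): [0.7403 -0.5414 -0.3985; -0.5073 -0.8389 0.1972; -0.4411 0.0562 -0.8957]
after S3 (compose_so3): [0.9241 -0.1876 -0.3328; -0.1250 -0.9717 0.2007; -0.3610 -0.1439 -0.9214]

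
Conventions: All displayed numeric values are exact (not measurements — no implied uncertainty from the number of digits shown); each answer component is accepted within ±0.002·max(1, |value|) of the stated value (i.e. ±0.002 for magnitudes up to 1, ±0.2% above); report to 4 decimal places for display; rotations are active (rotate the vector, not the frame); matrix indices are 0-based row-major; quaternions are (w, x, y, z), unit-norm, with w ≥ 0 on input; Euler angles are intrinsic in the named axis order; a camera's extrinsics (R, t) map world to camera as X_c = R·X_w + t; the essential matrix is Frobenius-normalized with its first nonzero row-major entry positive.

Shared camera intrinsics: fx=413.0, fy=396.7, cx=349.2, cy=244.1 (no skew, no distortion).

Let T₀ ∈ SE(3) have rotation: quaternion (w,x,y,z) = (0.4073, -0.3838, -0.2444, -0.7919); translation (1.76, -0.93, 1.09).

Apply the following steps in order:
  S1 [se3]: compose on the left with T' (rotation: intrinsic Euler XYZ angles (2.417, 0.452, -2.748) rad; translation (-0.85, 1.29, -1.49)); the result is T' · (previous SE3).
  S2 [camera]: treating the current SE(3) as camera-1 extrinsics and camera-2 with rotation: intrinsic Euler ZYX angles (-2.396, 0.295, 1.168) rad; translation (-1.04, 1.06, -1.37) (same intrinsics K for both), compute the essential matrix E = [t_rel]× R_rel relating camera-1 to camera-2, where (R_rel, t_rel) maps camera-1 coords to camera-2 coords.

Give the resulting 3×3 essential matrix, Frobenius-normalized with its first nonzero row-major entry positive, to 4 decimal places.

matrix = [0.0639 0.6337 -0.3068; 0.3577 -0.2921 -0.5318; 0.0304 -0.0393 -0.0408]

after S1 (compose_se3): R=[0.5050 -0.8486 0.1577; -0.8557 -0.4683 0.2203; -0.1130 -0.2462 -0.9626], t=(-2.1570, -0.0715, -2.7505)
after S2 (essential): [0.0639 0.6337 -0.3068; 0.3577 -0.2921 -0.5318; 0.0304 -0.0393 -0.0408]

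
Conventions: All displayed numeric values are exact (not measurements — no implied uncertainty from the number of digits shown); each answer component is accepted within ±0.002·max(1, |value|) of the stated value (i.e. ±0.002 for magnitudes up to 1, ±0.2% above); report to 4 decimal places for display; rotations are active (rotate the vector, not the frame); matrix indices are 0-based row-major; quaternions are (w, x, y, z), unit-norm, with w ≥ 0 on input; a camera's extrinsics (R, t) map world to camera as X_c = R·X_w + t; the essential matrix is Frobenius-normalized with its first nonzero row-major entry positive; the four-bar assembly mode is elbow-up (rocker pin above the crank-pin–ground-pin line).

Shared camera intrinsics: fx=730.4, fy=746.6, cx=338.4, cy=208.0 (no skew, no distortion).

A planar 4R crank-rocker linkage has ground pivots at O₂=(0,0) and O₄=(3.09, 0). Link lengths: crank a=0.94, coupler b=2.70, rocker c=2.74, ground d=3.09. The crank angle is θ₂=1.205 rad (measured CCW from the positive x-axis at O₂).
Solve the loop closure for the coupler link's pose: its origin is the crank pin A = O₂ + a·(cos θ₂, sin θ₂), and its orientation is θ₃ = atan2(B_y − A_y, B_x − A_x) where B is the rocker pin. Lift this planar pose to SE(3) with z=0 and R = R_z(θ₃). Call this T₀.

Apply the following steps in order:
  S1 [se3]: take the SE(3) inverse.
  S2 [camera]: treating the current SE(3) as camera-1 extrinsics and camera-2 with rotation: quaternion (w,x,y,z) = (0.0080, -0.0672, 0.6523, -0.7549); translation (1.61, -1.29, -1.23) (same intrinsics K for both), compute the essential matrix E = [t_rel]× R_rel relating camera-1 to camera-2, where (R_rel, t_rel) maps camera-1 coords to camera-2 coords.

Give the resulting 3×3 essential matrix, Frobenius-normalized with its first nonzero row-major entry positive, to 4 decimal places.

matrix = [0.1216 0.2709 -0.5643; 0.5925 -0.0624 -0.1011; -0.3460 0.2028 -0.2596]

source (fourbar_fk): coupler pose = R=[0.7559 -0.6547 0.0000; 0.6547 0.7559 0.0000; 0.0000 0.0000 1.0000], t=(0.3362, 0.8778, 0.0000)
after S1 (invert_se3): R=[0.7559 0.6547 0.0000; -0.6547 0.7559 0.0000; 0.0000 0.0000 1.0000], t=(-0.8289, -0.4433, 0.0000)
after S2 (essential): [0.1216 0.2709 -0.5643; 0.5925 -0.0624 -0.1011; -0.3460 0.2028 -0.2596]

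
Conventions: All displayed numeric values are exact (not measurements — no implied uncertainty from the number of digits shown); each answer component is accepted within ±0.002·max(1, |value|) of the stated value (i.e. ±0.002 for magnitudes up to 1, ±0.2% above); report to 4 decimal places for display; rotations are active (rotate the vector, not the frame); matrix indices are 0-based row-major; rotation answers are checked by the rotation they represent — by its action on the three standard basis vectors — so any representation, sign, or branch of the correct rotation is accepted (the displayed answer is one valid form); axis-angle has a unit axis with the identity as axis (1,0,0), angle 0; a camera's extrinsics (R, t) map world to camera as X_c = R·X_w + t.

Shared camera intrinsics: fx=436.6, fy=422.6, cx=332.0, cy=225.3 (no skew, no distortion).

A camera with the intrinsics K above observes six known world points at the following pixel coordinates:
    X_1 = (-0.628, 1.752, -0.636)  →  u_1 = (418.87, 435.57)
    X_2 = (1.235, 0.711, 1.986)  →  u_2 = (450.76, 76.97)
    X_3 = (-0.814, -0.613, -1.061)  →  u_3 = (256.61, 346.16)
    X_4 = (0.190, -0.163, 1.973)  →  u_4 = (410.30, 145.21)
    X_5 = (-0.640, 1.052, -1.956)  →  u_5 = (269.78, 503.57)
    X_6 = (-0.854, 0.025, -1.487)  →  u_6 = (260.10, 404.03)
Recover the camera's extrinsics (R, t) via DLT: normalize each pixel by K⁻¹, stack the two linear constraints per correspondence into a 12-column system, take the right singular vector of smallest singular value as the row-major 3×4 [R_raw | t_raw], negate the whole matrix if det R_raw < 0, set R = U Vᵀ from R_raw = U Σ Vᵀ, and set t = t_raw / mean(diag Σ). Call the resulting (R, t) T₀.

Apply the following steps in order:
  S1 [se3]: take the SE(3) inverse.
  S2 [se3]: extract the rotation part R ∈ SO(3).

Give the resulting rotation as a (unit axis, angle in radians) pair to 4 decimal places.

source (pnp_recover): camera pose = R=[-0.3920 0.6324 0.6681; -0.6586 0.3142 -0.6838; -0.6424 -0.7080 0.2933], t=(-0.1699, 0.4998, 4.8402)
after S1 (invert_se3): R=[-0.3920 -0.6586 -0.6424; 0.6324 0.3142 -0.7080; 0.6681 -0.6838 0.2933], t=(3.3717, 3.3774, -0.9646)
after S2 (rot_of_se3): [-0.3920 -0.6586 -0.6424; 0.6324 0.3142 -0.7080; 0.6681 -0.6838 0.2933]

rotation (axis_angle) = ((0.0132, -0.7123, 0.7017), 1.9738)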